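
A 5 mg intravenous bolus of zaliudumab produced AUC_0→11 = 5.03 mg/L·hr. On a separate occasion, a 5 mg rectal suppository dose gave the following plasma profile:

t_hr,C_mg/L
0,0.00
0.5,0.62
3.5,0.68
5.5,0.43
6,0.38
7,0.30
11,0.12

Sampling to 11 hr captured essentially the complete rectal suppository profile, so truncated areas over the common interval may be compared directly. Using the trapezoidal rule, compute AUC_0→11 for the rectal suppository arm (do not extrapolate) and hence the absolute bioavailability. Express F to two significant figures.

Trapezoidal AUC_0→11 (rectal suppository):
  [0→0.5]: (0.00+0.62)/2 × 0.5 = 0.155
  [0.5→3.5]: (0.62+0.68)/2 × 3 = 1.95
  [3.5→5.5]: (0.68+0.43)/2 × 2 = 1.11
  [5.5→6]: (0.43+0.38)/2 × 0.5 = 0.2025
  [6→7]: (0.38+0.30)/2 × 1 = 0.34
  [7→11]: (0.30+0.12)/2 × 4 = 0.84
  Sum = 4.5975 mg/L·hr
F = (AUC_ev/D_ev)/(AUC_iv/D_iv) = (4.5975/5)/(5.03/5) = 0.9195/1.006 = 0.9140

F = 0.91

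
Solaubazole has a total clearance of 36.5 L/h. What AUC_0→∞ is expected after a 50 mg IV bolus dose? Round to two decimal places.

AUC = 1.37 mg/L·h

AUC_0→∞ = Dose_iv / CL
        = 50 / 36.5 = 1.36986 mg/L·h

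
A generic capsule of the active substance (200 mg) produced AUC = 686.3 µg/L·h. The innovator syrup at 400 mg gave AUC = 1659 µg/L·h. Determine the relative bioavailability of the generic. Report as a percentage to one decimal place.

F_rel = (AUC_test/D_test) / (AUC_ref/D_ref)
      = (686.3/200) / (1659/400)
      = 3.4315 / 4.1475 = 0.8274 = 82.74%

F_rel = 82.7%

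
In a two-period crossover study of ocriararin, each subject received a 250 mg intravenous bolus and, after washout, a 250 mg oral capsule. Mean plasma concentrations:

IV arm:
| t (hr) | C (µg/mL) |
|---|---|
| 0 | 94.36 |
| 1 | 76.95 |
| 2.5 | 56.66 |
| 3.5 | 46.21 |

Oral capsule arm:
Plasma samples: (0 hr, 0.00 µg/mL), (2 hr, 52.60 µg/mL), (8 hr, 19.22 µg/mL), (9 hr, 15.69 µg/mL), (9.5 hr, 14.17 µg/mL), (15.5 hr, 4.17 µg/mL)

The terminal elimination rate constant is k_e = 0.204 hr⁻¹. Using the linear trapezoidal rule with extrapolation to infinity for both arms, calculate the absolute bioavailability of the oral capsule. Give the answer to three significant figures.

F = 0.794

Trapezoidal AUC_0→3.5 (IV):
  [0→1]: (94.36+76.95)/2 × 1 = 85.655
  [1→2.5]: (76.95+56.66)/2 × 1.5 = 100.2075
  [2.5→3.5]: (56.66+46.21)/2 × 1 = 51.435
  Sum = 237.2975 µg/mL·hr
IV tail: 46.21/0.204 = 226.520; AUC_iv,0→∞ = 237.2975 + 226.520 = 463.8175 µg/mL·hr
Trapezoidal AUC_0→15.5 (oral capsule):
  [0→2]: (0.00+52.60)/2 × 2 = 52.6
  [2→8]: (52.60+19.22)/2 × 6 = 215.46
  [8→9]: (19.22+15.69)/2 × 1 = 17.455
  [9→9.5]: (15.69+14.17)/2 × 0.5 = 7.465
  [9.5→15.5]: (14.17+4.17)/2 × 6 = 55.02
  Sum = 348.0 µg/mL·hr
oral capsule tail: 4.17/0.204 = 20.441; AUC_ev,0→∞ = 348.0 + 20.441 = 368.441 µg/mL·hr
F = (AUC_ev/D_ev)/(AUC_iv/D_iv) = (368.441/250)/(463.8175/250) = 1.473764/1.85527 = 0.7944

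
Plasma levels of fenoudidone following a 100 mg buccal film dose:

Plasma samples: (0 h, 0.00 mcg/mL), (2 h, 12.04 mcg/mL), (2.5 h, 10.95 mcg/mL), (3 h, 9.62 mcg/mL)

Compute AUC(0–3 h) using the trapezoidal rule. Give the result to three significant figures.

AUC = 22.9 mcg/mL·h

Trapezoidal AUC_0→3:
  [0→2]: (0.00+12.04)/2 × 2 = 12.04
  [2→2.5]: (12.04+10.95)/2 × 0.5 = 5.7475
  [2.5→3]: (10.95+9.62)/2 × 0.5 = 5.1425
  Sum = 22.93 mcg/mL·h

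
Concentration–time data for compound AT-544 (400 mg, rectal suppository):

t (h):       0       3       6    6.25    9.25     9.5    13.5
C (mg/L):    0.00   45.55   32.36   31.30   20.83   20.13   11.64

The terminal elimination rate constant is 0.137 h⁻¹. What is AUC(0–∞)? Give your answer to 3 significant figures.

Trapezoidal AUC_0→13.5:
  [0→3]: (0.00+45.55)/2 × 3 = 68.325
  [3→6]: (45.55+32.36)/2 × 3 = 116.865
  [6→6.25]: (32.36+31.30)/2 × 0.25 = 7.9575
  [6.25→9.25]: (31.30+20.83)/2 × 3 = 78.195
  [9.25→9.5]: (20.83+20.13)/2 × 0.25 = 5.12
  [9.5→13.5]: (20.13+11.64)/2 × 4 = 63.54
  Sum = 340.0025 mg/L·h
Extrapolated tail: C_last / k_e = 11.64 / 0.137 = 84.964
AUC_0→∞ = 340.0025 + 84.964 = 424.9665 mg/L·h

AUC = 425 mg/L·h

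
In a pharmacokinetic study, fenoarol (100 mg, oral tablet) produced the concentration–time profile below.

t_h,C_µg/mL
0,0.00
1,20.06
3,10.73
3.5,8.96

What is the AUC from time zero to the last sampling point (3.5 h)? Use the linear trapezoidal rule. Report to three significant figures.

Trapezoidal AUC_0→3.5:
  [0→1]: (0.00+20.06)/2 × 1 = 10.03
  [1→3]: (20.06+10.73)/2 × 2 = 30.79
  [3→3.5]: (10.73+8.96)/2 × 0.5 = 4.9225
  Sum = 45.7425 µg/mL·h

AUC = 45.7 µg/mL·h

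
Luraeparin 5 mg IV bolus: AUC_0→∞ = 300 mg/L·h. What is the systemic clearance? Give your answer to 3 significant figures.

CL = Dose_iv / AUC_0→∞
   = 5 / 300 = 0.0166667 L/h

CL = 0.0167 L/h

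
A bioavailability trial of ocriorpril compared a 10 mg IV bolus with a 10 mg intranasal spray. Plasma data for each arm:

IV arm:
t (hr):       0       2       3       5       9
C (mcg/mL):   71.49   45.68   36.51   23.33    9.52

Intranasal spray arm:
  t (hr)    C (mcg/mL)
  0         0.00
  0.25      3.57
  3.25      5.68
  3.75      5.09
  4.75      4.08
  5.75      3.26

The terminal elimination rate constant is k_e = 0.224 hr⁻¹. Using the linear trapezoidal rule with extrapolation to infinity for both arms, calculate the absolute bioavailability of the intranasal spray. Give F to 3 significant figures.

F = 0.122

Trapezoidal AUC_0→9 (IV):
  [0→2]: (71.49+45.68)/2 × 2 = 117.17
  [2→3]: (45.68+36.51)/2 × 1 = 41.095
  [3→5]: (36.51+23.33)/2 × 2 = 59.84
  [5→9]: (23.33+9.52)/2 × 4 = 65.7
  Sum = 283.805 mcg/mL·hr
IV tail: 9.52/0.224 = 42.500; AUC_iv,0→∞ = 283.805 + 42.500 = 326.305 mcg/mL·hr
Trapezoidal AUC_0→5.75 (intranasal spray):
  [0→0.25]: (0.00+3.57)/2 × 0.25 = 0.44625
  [0.25→3.25]: (3.57+5.68)/2 × 3 = 13.875
  [3.25→3.75]: (5.68+5.09)/2 × 0.5 = 2.6925
  [3.75→4.75]: (5.09+4.08)/2 × 1 = 4.585
  [4.75→5.75]: (4.08+3.26)/2 × 1 = 3.67
  Sum = 25.26875 mcg/mL·hr
intranasal spray tail: 3.26/0.224 = 14.554; AUC_ev,0→∞ = 25.26875 + 14.554 = 39.82275 mcg/mL·hr
F = (AUC_ev/D_ev)/(AUC_iv/D_iv) = (39.82275/10)/(326.305/10) = 3.982275/32.6305 = 0.1220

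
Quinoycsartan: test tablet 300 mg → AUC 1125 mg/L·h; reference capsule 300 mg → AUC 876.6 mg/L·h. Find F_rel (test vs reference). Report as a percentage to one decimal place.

F_rel = 128.3%

F_rel = (AUC_test/D_test) / (AUC_ref/D_ref)
      = (1125/300) / (876.6/300)
      = 3.75 / 2.922 = 1.2834 = 128.34%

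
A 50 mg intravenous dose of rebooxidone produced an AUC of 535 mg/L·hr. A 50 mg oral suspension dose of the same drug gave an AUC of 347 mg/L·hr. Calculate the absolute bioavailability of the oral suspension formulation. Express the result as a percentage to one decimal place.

F = 64.9%

F = (AUC_ev / D_ev) / (AUC_iv / D_iv)
  = (347/50) / (535/50)
  = 6.94 / 10.7 = 0.6486
  = 64.86%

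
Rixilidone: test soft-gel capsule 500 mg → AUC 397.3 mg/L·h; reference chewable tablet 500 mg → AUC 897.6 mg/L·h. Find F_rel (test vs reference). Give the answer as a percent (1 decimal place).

F_rel = 44.3%

F_rel = (AUC_test/D_test) / (AUC_ref/D_ref)
      = (397.3/500) / (897.6/500)
      = 0.7946 / 1.7952 = 0.4426 = 44.26%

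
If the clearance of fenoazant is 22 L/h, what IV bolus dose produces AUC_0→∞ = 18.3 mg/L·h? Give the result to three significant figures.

Dose = 403 mg

Dose_iv = CL × AUC_0→∞
     = 22 × 18.3 = 402.6 mg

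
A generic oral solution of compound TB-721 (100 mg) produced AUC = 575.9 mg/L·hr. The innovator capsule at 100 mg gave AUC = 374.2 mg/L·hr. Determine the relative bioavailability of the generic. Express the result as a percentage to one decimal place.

F_rel = 153.9%

F_rel = (AUC_test/D_test) / (AUC_ref/D_ref)
      = (575.9/100) / (374.2/100)
      = 5.759 / 3.742 = 1.5390 = 153.90%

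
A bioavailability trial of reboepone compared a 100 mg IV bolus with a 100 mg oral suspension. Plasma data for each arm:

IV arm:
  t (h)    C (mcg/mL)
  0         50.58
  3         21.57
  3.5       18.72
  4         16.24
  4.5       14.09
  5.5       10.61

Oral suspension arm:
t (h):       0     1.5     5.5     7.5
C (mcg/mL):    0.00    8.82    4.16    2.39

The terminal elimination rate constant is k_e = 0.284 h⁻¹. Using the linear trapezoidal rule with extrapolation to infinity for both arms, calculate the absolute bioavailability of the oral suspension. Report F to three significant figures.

Trapezoidal AUC_0→5.5 (IV):
  [0→3]: (50.58+21.57)/2 × 3 = 108.225
  [3→3.5]: (21.57+18.72)/2 × 0.5 = 10.0725
  [3.5→4]: (18.72+16.24)/2 × 0.5 = 8.74
  [4→4.5]: (16.24+14.09)/2 × 0.5 = 7.5825
  [4.5→5.5]: (14.09+10.61)/2 × 1 = 12.35
  Sum = 146.97 mcg/mL·h
IV tail: 10.61/0.284 = 37.359; AUC_iv,0→∞ = 146.97 + 37.359 = 184.329 mcg/mL·h
Trapezoidal AUC_0→7.5 (oral suspension):
  [0→1.5]: (0.00+8.82)/2 × 1.5 = 6.615
  [1.5→5.5]: (8.82+4.16)/2 × 4 = 25.96
  [5.5→7.5]: (4.16+2.39)/2 × 2 = 6.55
  Sum = 39.125 mcg/mL·h
oral suspension tail: 2.39/0.284 = 8.415; AUC_ev,0→∞ = 39.125 + 8.415 = 47.54 mcg/mL·h
F = (AUC_ev/D_ev)/(AUC_iv/D_iv) = (47.54/100)/(184.329/100) = 0.4754/1.84329 = 0.2579

F = 0.258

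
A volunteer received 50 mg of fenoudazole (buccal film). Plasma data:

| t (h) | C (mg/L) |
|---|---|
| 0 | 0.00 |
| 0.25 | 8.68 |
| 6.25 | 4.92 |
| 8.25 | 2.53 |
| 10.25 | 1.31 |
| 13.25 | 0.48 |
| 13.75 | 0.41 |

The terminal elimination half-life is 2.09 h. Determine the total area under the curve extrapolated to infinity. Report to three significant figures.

Trapezoidal AUC_0→13.75:
  [0→0.25]: (0.00+8.68)/2 × 0.25 = 1.085
  [0.25→6.25]: (8.68+4.92)/2 × 6 = 40.8
  [6.25→8.25]: (4.92+2.53)/2 × 2 = 7.45
  [8.25→10.25]: (2.53+1.31)/2 × 2 = 3.84
  [10.25→13.25]: (1.31+0.48)/2 × 3 = 2.685
  [13.25→13.75]: (0.48+0.41)/2 × 0.5 = 0.2225
  Sum = 56.0825 mg/L·h
k_e = ln2 / t½ = 0.693147 / 2.09 = 0.3316 h^-1
Extrapolated tail: C_last / k_e = 0.41 / 0.3316 = 1.236
AUC_0→∞ = 56.0825 + 1.236 = 57.3185 mg/L·h

AUC = 57.3 mg/L·h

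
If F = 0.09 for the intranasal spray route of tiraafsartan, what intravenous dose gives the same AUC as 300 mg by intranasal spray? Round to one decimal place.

Systemic exposure from an extravascular dose = F × D_ev, so the equivalent IV dose is F × D_ev.
D_iv = F × D_ev = 0.09 × 300 = 27 mg

D_iv = 27.0 mg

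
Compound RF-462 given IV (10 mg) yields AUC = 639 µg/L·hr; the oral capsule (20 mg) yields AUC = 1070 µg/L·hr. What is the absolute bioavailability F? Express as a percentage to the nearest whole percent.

F = 84%

F = (AUC_ev / D_ev) / (AUC_iv / D_iv)
  = (1070/20) / (639/10)
  = 53.5 / 63.9 = 0.8372
  = 83.72%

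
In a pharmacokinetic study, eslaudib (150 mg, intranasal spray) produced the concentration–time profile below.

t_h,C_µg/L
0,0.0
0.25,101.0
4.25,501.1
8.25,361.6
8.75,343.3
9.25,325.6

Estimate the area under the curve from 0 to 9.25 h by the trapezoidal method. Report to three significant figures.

AUC = 3290 µg/L·h

Trapezoidal AUC_0→9.25:
  [0→0.25]: (0.0+101.0)/2 × 0.25 = 12.625
  [0.25→4.25]: (101.0+501.1)/2 × 4 = 1204.2
  [4.25→8.25]: (501.1+361.6)/2 × 4 = 1725.4
  [8.25→8.75]: (361.6+343.3)/2 × 0.5 = 176.225
  [8.75→9.25]: (343.3+325.6)/2 × 0.5 = 167.225
  Sum = 3285.675 µg/L·h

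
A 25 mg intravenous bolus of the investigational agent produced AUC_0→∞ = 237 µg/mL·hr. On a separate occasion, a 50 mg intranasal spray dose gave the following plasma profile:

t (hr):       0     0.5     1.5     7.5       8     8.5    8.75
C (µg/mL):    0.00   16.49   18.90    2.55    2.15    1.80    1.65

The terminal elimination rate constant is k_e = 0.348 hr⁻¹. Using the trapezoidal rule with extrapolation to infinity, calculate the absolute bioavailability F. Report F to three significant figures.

F = 0.197

Trapezoidal AUC_0→8.75 (intranasal spray):
  [0→0.5]: (0.00+16.49)/2 × 0.5 = 4.1225
  [0.5→1.5]: (16.49+18.90)/2 × 1 = 17.695
  [1.5→7.5]: (18.90+2.55)/2 × 6 = 64.35
  [7.5→8]: (2.55+2.15)/2 × 0.5 = 1.175
  [8→8.5]: (2.15+1.80)/2 × 0.5 = 0.9875
  [8.5→8.75]: (1.80+1.65)/2 × 0.25 = 0.43125
  Sum = 88.76125 µg/mL·hr
Tail: C_last/k_e = 1.65/0.348 = 4.741
AUC_0→∞ (intranasal spray) = 88.76125 + 4.741 = 93.50225 µg/mL·hr
F = (AUC_ev/D_ev)/(AUC_iv/D_iv) = (93.50225/50)/(237/25) = 1.870045/9.48 = 0.1973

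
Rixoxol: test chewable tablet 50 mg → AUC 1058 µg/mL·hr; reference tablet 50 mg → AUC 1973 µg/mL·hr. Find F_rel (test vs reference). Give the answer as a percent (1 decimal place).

F_rel = (AUC_test/D_test) / (AUC_ref/D_ref)
      = (1058/50) / (1973/50)
      = 21.16 / 39.46 = 0.5362 = 53.62%

F_rel = 53.6%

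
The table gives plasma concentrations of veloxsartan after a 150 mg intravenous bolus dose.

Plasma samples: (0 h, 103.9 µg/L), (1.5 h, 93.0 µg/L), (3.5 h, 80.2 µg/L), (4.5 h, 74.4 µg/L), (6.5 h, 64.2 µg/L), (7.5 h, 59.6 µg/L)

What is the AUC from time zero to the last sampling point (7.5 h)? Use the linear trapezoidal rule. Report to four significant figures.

Trapezoidal AUC_0→7.5:
  [0→1.5]: (103.9+93.0)/2 × 1.5 = 147.675
  [1.5→3.5]: (93.0+80.2)/2 × 2 = 173.2
  [3.5→4.5]: (80.2+74.4)/2 × 1 = 77.3
  [4.5→6.5]: (74.4+64.2)/2 × 2 = 138.6
  [6.5→7.5]: (64.2+59.6)/2 × 1 = 61.9
  Sum = 598.675 µg/L·h

AUC = 598.7 µg/L·h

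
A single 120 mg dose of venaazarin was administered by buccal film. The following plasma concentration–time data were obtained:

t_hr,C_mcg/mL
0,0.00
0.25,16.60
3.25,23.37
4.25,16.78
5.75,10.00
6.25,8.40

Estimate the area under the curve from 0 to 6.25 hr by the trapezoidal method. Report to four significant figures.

AUC = 106.8 mcg/mL·hr

Trapezoidal AUC_0→6.25:
  [0→0.25]: (0.00+16.60)/2 × 0.25 = 2.075
  [0.25→3.25]: (16.60+23.37)/2 × 3 = 59.955
  [3.25→4.25]: (23.37+16.78)/2 × 1 = 20.075
  [4.25→5.75]: (16.78+10.00)/2 × 1.5 = 20.085
  [5.75→6.25]: (10.00+8.40)/2 × 0.5 = 4.6
  Sum = 106.79 mcg/mL·hr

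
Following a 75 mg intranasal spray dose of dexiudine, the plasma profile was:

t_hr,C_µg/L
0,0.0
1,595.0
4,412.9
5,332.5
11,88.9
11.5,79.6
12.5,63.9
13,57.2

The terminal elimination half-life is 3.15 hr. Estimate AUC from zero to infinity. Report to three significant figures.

Trapezoidal AUC_0→13:
  [0→1]: (0.0+595.0)/2 × 1 = 297.5
  [1→4]: (595.0+412.9)/2 × 3 = 1511.85
  [4→5]: (412.9+332.5)/2 × 1 = 372.7
  [5→11]: (332.5+88.9)/2 × 6 = 1264.2
  [11→11.5]: (88.9+79.6)/2 × 0.5 = 42.125
  [11.5→12.5]: (79.6+63.9)/2 × 1 = 71.75
  [12.5→13]: (63.9+57.2)/2 × 0.5 = 30.275
  Sum = 3590.4 µg/L·hr
k_e = ln2 / t½ = 0.693147 / 3.15 = 0.2200 hr^-1
Extrapolated tail: C_last / k_e = 57.2 / 0.22 = 260.000
AUC_0→∞ = 3590.4 + 260.000 = 3850.4 µg/L·hr

AUC = 3850 µg/L·hr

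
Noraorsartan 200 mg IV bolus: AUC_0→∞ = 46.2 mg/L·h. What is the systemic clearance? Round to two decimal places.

CL = Dose_iv / AUC_0→∞
   = 200 / 46.2 = 4.329 L/h

CL = 4.33 L/h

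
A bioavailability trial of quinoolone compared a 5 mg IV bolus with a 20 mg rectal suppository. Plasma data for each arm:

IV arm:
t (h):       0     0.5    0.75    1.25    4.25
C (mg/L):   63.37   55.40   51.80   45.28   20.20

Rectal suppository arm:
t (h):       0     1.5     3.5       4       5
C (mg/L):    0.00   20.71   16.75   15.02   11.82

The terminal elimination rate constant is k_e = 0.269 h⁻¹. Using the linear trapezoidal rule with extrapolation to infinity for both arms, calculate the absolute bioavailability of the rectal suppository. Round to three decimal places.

F = 0.123

Trapezoidal AUC_0→4.25 (IV):
  [0→0.5]: (63.37+55.40)/2 × 0.5 = 29.6925
  [0.5→0.75]: (55.40+51.80)/2 × 0.25 = 13.4
  [0.75→1.25]: (51.80+45.28)/2 × 0.5 = 24.27
  [1.25→4.25]: (45.28+20.20)/2 × 3 = 98.22
  Sum = 165.5825 mg/L·h
IV tail: 20.20/0.269 = 75.093; AUC_iv,0→∞ = 165.5825 + 75.093 = 240.6755 mg/L·h
Trapezoidal AUC_0→5 (rectal suppository):
  [0→1.5]: (0.00+20.71)/2 × 1.5 = 15.5325
  [1.5→3.5]: (20.71+16.75)/2 × 2 = 37.46
  [3.5→4]: (16.75+15.02)/2 × 0.5 = 7.9425
  [4→5]: (15.02+11.82)/2 × 1 = 13.42
  Sum = 74.355 mg/L·h
rectal suppository tail: 11.82/0.269 = 43.941; AUC_ev,0→∞ = 74.355 + 43.941 = 118.296 mg/L·h
F = (AUC_ev/D_ev)/(AUC_iv/D_iv) = (118.296/20)/(240.6755/5) = 5.9148/48.1351 = 0.1229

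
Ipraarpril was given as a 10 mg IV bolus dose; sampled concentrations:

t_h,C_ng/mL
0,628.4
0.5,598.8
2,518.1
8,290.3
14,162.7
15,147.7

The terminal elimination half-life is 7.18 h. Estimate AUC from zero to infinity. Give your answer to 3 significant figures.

AUC = 6610 ng/mL·h

Trapezoidal AUC_0→15:
  [0→0.5]: (628.4+598.8)/2 × 0.5 = 306.8
  [0.5→2]: (598.8+518.1)/2 × 1.5 = 837.675
  [2→8]: (518.1+290.3)/2 × 6 = 2425.2
  [8→14]: (290.3+162.7)/2 × 6 = 1359.0
  [14→15]: (162.7+147.7)/2 × 1 = 155.2
  Sum = 5083.875 ng/mL·h
k_e = ln2 / t½ = 0.693147 / 7.18 = 0.0965 h^-1
Extrapolated tail: C_last / k_e = 147.7 / 0.0965 = 1530.570
AUC_0→∞ = 5083.875 + 1530.570 = 6614.445 ng/mL·h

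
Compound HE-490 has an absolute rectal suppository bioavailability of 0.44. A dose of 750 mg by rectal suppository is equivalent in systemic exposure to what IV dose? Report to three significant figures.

D_iv = 330 mg

Systemic exposure from an extravascular dose = F × D_ev, so the equivalent IV dose is F × D_ev.
D_iv = F × D_ev = 0.44 × 750 = 330 mg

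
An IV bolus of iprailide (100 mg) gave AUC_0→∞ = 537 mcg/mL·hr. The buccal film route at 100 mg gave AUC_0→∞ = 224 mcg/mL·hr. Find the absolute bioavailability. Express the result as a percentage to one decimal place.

F = (AUC_ev / D_ev) / (AUC_iv / D_iv)
  = (224/100) / (537/100)
  = 2.24 / 5.37 = 0.4171
  = 41.71%

F = 41.7%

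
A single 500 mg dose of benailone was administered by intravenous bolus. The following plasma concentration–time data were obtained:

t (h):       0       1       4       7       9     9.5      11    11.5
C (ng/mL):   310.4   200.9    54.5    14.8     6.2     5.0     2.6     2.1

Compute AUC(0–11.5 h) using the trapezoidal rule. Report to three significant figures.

Trapezoidal AUC_0→11.5:
  [0→1]: (310.4+200.9)/2 × 1 = 255.65
  [1→4]: (200.9+54.5)/2 × 3 = 383.1
  [4→7]: (54.5+14.8)/2 × 3 = 103.95
  [7→9]: (14.8+6.2)/2 × 2 = 21.0
  [9→9.5]: (6.2+5.0)/2 × 0.5 = 2.8
  [9.5→11]: (5.0+2.6)/2 × 1.5 = 5.7
  [11→11.5]: (2.6+2.1)/2 × 0.5 = 1.175
  Sum = 773.375 ng/mL·h

AUC = 773 ng/mL·h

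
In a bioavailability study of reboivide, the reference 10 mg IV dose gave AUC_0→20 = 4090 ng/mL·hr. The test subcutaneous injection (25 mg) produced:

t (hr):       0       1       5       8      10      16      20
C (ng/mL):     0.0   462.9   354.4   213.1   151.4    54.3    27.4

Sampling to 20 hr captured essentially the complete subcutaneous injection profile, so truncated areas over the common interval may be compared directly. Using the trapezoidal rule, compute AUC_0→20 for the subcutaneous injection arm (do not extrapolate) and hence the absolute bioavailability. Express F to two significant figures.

F = 0.38

Trapezoidal AUC_0→20 (subcutaneous injection):
  [0→1]: (0.0+462.9)/2 × 1 = 231.45
  [1→5]: (462.9+354.4)/2 × 4 = 1634.6
  [5→8]: (354.4+213.1)/2 × 3 = 851.25
  [8→10]: (213.1+151.4)/2 × 2 = 364.5
  [10→16]: (151.4+54.3)/2 × 6 = 617.1
  [16→20]: (54.3+27.4)/2 × 4 = 163.4
  Sum = 3862.3 ng/mL·hr
F = (AUC_ev/D_ev)/(AUC_iv/D_iv) = (3862.3/25)/(4090/10) = 154.492/409 = 0.3777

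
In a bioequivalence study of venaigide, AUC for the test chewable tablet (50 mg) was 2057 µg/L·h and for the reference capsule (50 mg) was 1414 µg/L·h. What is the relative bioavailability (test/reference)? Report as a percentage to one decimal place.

F_rel = (AUC_test/D_test) / (AUC_ref/D_ref)
      = (2057/50) / (1414/50)
      = 41.14 / 28.28 = 1.4547 = 145.47%

F_rel = 145.5%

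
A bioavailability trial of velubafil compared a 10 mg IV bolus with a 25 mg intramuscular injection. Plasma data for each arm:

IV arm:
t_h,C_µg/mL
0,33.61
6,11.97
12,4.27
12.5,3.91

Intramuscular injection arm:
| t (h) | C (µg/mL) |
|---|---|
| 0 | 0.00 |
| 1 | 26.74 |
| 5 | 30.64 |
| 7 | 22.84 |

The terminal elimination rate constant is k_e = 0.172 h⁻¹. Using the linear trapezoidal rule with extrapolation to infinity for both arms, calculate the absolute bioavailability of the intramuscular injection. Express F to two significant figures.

F = 0.60

Trapezoidal AUC_0→12.5 (IV):
  [0→6]: (33.61+11.97)/2 × 6 = 136.74
  [6→12]: (11.97+4.27)/2 × 6 = 48.72
  [12→12.5]: (4.27+3.91)/2 × 0.5 = 2.045
  Sum = 187.505 µg/mL·h
IV tail: 3.91/0.172 = 22.733; AUC_iv,0→∞ = 187.505 + 22.733 = 210.238 µg/mL·h
Trapezoidal AUC_0→7 (intramuscular injection):
  [0→1]: (0.00+26.74)/2 × 1 = 13.37
  [1→5]: (26.74+30.64)/2 × 4 = 114.76
  [5→7]: (30.64+22.84)/2 × 2 = 53.48
  Sum = 181.61 µg/mL·h
intramuscular injection tail: 22.84/0.172 = 132.791; AUC_ev,0→∞ = 181.61 + 132.791 = 314.401 µg/mL·h
F = (AUC_ev/D_ev)/(AUC_iv/D_iv) = (314.401/25)/(210.238/10) = 12.57604/21.0238 = 0.5982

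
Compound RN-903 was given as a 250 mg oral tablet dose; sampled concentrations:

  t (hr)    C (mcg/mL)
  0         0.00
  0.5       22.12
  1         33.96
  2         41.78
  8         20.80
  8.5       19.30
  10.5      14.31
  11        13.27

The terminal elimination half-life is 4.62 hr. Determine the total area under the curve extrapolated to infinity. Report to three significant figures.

AUC = 384 mcg/mL·hr

Trapezoidal AUC_0→11:
  [0→0.5]: (0.00+22.12)/2 × 0.5 = 5.53
  [0.5→1]: (22.12+33.96)/2 × 0.5 = 14.02
  [1→2]: (33.96+41.78)/2 × 1 = 37.87
  [2→8]: (41.78+20.80)/2 × 6 = 187.74
  [8→8.5]: (20.80+19.30)/2 × 0.5 = 10.025
  [8.5→10.5]: (19.30+14.31)/2 × 2 = 33.61
  [10.5→11]: (14.31+13.27)/2 × 0.5 = 6.895
  Sum = 295.69 mcg/mL·hr
k_e = ln2 / t½ = 0.693147 / 4.62 = 0.1500 hr^-1
Extrapolated tail: C_last / k_e = 13.27 / 0.15 = 88.467
AUC_0→∞ = 295.69 + 88.467 = 384.157 mcg/mL·hr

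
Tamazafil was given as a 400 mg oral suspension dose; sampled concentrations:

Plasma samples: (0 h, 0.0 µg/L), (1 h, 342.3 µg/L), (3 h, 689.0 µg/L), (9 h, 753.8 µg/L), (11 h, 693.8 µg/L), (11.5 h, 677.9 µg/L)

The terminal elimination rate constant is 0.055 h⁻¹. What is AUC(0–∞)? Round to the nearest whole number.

Trapezoidal AUC_0→11.5:
  [0→1]: (0.0+342.3)/2 × 1 = 171.15
  [1→3]: (342.3+689.0)/2 × 2 = 1031.3
  [3→9]: (689.0+753.8)/2 × 6 = 4328.4
  [9→11]: (753.8+693.8)/2 × 2 = 1447.6
  [11→11.5]: (693.8+677.9)/2 × 0.5 = 342.925
  Sum = 7321.375 µg/L·h
Extrapolated tail: C_last / k_e = 677.9 / 0.055 = 12325.455
AUC_0→∞ = 7321.375 + 12325.455 = 19646.83 µg/L·h

AUC = 19647 µg/L·h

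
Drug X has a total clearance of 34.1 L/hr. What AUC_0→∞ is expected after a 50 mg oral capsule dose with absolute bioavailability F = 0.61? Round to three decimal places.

AUC_0→∞ = F × Dose / CL
        = 0.61 × 50 / 34.1 = 0.894428 mg/L·hr

AUC = 0.894 mg/L·hr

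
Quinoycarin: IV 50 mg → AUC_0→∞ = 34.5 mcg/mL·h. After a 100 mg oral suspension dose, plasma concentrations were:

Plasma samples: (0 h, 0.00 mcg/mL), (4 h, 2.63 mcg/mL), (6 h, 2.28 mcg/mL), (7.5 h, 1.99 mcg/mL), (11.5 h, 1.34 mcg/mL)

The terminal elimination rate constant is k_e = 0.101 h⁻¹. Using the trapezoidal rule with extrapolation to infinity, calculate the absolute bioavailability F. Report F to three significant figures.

Trapezoidal AUC_0→11.5 (oral suspension):
  [0→4]: (0.00+2.63)/2 × 4 = 5.26
  [4→6]: (2.63+2.28)/2 × 2 = 4.91
  [6→7.5]: (2.28+1.99)/2 × 1.5 = 3.2025
  [7.5→11.5]: (1.99+1.34)/2 × 4 = 6.66
  Sum = 20.0325 mcg/mL·h
Tail: C_last/k_e = 1.34/0.101 = 13.267
AUC_0→∞ (oral suspension) = 20.0325 + 13.267 = 33.2995 mcg/mL·h
F = (AUC_ev/D_ev)/(AUC_iv/D_iv) = (33.2995/100)/(34.5/50) = 0.332995/0.69 = 0.4826

F = 0.483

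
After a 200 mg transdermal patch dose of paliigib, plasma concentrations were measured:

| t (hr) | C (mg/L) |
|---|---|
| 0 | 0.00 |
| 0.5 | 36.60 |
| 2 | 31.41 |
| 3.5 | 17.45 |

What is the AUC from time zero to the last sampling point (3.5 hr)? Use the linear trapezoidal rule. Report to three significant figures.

AUC = 96.8 mg/L·hr

Trapezoidal AUC_0→3.5:
  [0→0.5]: (0.00+36.60)/2 × 0.5 = 9.15
  [0.5→2]: (36.60+31.41)/2 × 1.5 = 51.0075
  [2→3.5]: (31.41+17.45)/2 × 1.5 = 36.645
  Sum = 96.8025 mg/L·hr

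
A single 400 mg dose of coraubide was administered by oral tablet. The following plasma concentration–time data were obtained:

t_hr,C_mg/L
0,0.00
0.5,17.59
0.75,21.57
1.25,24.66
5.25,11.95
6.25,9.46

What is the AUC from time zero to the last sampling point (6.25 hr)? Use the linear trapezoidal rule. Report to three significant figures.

AUC = 105 mg/L·hr

Trapezoidal AUC_0→6.25:
  [0→0.5]: (0.00+17.59)/2 × 0.5 = 4.3975
  [0.5→0.75]: (17.59+21.57)/2 × 0.25 = 4.895
  [0.75→1.25]: (21.57+24.66)/2 × 0.5 = 11.5575
  [1.25→5.25]: (24.66+11.95)/2 × 4 = 73.22
  [5.25→6.25]: (11.95+9.46)/2 × 1 = 10.705
  Sum = 104.775 mg/L·hr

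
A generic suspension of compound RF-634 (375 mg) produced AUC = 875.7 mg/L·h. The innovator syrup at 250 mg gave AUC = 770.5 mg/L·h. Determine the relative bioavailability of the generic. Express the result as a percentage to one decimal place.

F_rel = (AUC_test/D_test) / (AUC_ref/D_ref)
      = (875.7/375) / (770.5/250)
      = 2.3352 / 3.082 = 0.7577 = 75.77%

F_rel = 75.8%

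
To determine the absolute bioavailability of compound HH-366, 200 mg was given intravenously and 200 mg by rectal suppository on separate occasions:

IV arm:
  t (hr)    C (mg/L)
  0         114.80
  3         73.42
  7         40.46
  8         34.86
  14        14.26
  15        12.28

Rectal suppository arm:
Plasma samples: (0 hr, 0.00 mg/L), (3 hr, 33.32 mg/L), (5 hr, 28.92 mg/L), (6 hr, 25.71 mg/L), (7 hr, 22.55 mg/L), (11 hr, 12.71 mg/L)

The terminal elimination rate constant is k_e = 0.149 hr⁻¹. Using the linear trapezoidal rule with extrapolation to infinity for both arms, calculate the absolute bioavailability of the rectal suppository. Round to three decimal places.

Trapezoidal AUC_0→15 (IV):
  [0→3]: (114.80+73.42)/2 × 3 = 282.33
  [3→7]: (73.42+40.46)/2 × 4 = 227.76
  [7→8]: (40.46+34.86)/2 × 1 = 37.66
  [8→14]: (34.86+14.26)/2 × 6 = 147.36
  [14→15]: (14.26+12.28)/2 × 1 = 13.27
  Sum = 708.38 mg/L·hr
IV tail: 12.28/0.149 = 82.416; AUC_iv,0→∞ = 708.38 + 82.416 = 790.796 mg/L·hr
Trapezoidal AUC_0→11 (rectal suppository):
  [0→3]: (0.00+33.32)/2 × 3 = 49.98
  [3→5]: (33.32+28.92)/2 × 2 = 62.24
  [5→6]: (28.92+25.71)/2 × 1 = 27.315
  [6→7]: (25.71+22.55)/2 × 1 = 24.13
  [7→11]: (22.55+12.71)/2 × 4 = 70.52
  Sum = 234.185 mg/L·hr
rectal suppository tail: 12.71/0.149 = 85.302; AUC_ev,0→∞ = 234.185 + 85.302 = 319.487 mg/L·hr
F = (AUC_ev/D_ev)/(AUC_iv/D_iv) = (319.487/200)/(790.796/200) = 1.597435/3.95398 = 0.4040

F = 0.404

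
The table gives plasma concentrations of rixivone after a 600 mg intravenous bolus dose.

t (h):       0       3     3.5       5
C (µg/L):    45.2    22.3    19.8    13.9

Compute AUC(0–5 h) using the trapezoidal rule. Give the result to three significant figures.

AUC = 137 µg/L·h

Trapezoidal AUC_0→5:
  [0→3]: (45.2+22.3)/2 × 3 = 101.25
  [3→3.5]: (22.3+19.8)/2 × 0.5 = 10.525
  [3.5→5]: (19.8+13.9)/2 × 1.5 = 25.275
  Sum = 137.05 µg/L·h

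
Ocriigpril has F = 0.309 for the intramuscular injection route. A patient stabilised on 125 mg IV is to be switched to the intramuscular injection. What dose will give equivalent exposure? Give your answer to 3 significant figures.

For equal systemic exposure: F × D_ev = D_iv
D_ev = D_iv / F = 125 / 0.309 = 404.531 mg

D_intramuscular = 405 mg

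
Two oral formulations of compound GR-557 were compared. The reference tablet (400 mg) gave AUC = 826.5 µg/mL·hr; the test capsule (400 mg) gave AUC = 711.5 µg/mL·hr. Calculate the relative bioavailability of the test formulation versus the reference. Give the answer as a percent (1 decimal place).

F_rel = 86.1%

F_rel = (AUC_test/D_test) / (AUC_ref/D_ref)
      = (711.5/400) / (826.5/400)
      = 1.77875 / 2.06625 = 0.8609 = 86.09%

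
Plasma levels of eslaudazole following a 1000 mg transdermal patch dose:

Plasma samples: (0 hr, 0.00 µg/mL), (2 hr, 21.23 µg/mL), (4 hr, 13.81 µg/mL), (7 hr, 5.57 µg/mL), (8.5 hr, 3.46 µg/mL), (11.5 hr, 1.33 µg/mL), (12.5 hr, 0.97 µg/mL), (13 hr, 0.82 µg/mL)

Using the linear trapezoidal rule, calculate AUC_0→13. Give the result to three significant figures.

AUC = 101 µg/mL·hr

Trapezoidal AUC_0→13:
  [0→2]: (0.00+21.23)/2 × 2 = 21.23
  [2→4]: (21.23+13.81)/2 × 2 = 35.04
  [4→7]: (13.81+5.57)/2 × 3 = 29.07
  [7→8.5]: (5.57+3.46)/2 × 1.5 = 6.7725
  [8.5→11.5]: (3.46+1.33)/2 × 3 = 7.185
  [11.5→12.5]: (1.33+0.97)/2 × 1 = 1.15
  [12.5→13]: (0.97+0.82)/2 × 0.5 = 0.4475
  Sum = 100.895 µg/mL·hr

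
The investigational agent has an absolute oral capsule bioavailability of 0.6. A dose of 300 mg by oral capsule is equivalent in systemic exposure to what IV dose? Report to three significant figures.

Systemic exposure from an extravascular dose = F × D_ev, so the equivalent IV dose is F × D_ev.
D_iv = F × D_ev = 0.6 × 300 = 180 mg

D_iv = 180 mg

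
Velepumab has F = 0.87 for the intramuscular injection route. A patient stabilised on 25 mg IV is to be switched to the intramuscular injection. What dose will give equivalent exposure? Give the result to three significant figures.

For equal systemic exposure: F × D_ev = D_iv
D_ev = D_iv / F = 25 / 0.87 = 28.7356 mg

D_intramuscular = 28.7 mg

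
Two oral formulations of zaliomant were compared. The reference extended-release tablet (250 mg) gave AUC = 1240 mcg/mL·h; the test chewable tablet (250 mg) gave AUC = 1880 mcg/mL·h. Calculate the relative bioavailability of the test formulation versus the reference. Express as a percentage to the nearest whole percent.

F_rel = (AUC_test/D_test) / (AUC_ref/D_ref)
      = (1880/250) / (1240/250)
      = 7.52 / 4.96 = 1.5161 = 151.61%

F_rel = 152%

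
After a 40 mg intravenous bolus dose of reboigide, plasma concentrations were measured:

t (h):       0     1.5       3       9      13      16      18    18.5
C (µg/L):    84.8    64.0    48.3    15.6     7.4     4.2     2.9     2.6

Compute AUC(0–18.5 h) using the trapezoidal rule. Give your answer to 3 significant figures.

AUC = 459 µg/L·h

Trapezoidal AUC_0→18.5:
  [0→1.5]: (84.8+64.0)/2 × 1.5 = 111.6
  [1.5→3]: (64.0+48.3)/2 × 1.5 = 84.225
  [3→9]: (48.3+15.6)/2 × 6 = 191.7
  [9→13]: (15.6+7.4)/2 × 4 = 46.0
  [13→16]: (7.4+4.2)/2 × 3 = 17.4
  [16→18]: (4.2+2.9)/2 × 2 = 7.1
  [18→18.5]: (2.9+2.6)/2 × 0.5 = 1.375
  Sum = 459.4 µg/L·h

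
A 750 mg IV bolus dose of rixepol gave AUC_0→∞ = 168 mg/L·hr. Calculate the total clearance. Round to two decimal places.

CL = Dose_iv / AUC_0→∞
   = 750 / 168 = 4.46429 L/hr

CL = 4.46 L/hr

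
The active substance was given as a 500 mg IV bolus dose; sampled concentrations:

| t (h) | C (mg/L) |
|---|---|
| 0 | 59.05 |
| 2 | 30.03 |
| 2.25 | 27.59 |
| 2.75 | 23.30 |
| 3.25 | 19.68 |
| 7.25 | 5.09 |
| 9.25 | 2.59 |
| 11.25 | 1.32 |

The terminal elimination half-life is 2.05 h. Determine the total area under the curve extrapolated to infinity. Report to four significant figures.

AUC = 184.8 mg/L·h

Trapezoidal AUC_0→11.25:
  [0→2]: (59.05+30.03)/2 × 2 = 89.08
  [2→2.25]: (30.03+27.59)/2 × 0.25 = 7.2025
  [2.25→2.75]: (27.59+23.30)/2 × 0.5 = 12.7225
  [2.75→3.25]: (23.30+19.68)/2 × 0.5 = 10.745
  [3.25→7.25]: (19.68+5.09)/2 × 4 = 49.54
  [7.25→9.25]: (5.09+2.59)/2 × 2 = 7.68
  [9.25→11.25]: (2.59+1.32)/2 × 2 = 3.91
  Sum = 180.88 mg/L·h
k_e = ln2 / t½ = 0.693147 / 2.05 = 0.3381 h^-1
Extrapolated tail: C_last / k_e = 1.32 / 0.3381 = 3.904
AUC_0→∞ = 180.88 + 3.904 = 184.784 mg/L·h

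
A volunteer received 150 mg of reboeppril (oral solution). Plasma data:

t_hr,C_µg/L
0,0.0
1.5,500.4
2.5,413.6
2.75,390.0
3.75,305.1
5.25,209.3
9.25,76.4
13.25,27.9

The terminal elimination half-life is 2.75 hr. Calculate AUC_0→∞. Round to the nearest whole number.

Trapezoidal AUC_0→13.25:
  [0→1.5]: (0.0+500.4)/2 × 1.5 = 375.3
  [1.5→2.5]: (500.4+413.6)/2 × 1 = 457.0
  [2.5→2.75]: (413.6+390.0)/2 × 0.25 = 100.45
  [2.75→3.75]: (390.0+305.1)/2 × 1 = 347.55
  [3.75→5.25]: (305.1+209.3)/2 × 1.5 = 385.8
  [5.25→9.25]: (209.3+76.4)/2 × 4 = 571.4
  [9.25→13.25]: (76.4+27.9)/2 × 4 = 208.6
  Sum = 2446.1 µg/L·hr
k_e = ln2 / t½ = 0.693147 / 2.75 = 0.2521 hr^-1
Extrapolated tail: C_last / k_e = 27.9 / 0.2521 = 110.670
AUC_0→∞ = 2446.1 + 110.670 = 2556.77 µg/L·hr

AUC = 2557 µg/L·hr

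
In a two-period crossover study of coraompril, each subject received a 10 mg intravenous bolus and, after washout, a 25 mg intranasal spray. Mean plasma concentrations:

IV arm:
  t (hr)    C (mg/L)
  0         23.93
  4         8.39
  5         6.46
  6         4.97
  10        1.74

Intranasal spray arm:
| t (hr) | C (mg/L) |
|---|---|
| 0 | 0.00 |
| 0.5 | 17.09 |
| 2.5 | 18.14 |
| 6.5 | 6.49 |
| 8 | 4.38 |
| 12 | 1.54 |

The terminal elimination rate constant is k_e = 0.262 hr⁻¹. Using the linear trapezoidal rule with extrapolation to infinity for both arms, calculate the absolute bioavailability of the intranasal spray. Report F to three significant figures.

F = 0.469

Trapezoidal AUC_0→10 (IV):
  [0→4]: (23.93+8.39)/2 × 4 = 64.64
  [4→5]: (8.39+6.46)/2 × 1 = 7.425
  [5→6]: (6.46+4.97)/2 × 1 = 5.715
  [6→10]: (4.97+1.74)/2 × 4 = 13.42
  Sum = 91.2 mg/L·hr
IV tail: 1.74/0.262 = 6.641; AUC_iv,0→∞ = 91.2 + 6.641 = 97.841 mg/L·hr
Trapezoidal AUC_0→12 (intranasal spray):
  [0→0.5]: (0.00+17.09)/2 × 0.5 = 4.2725
  [0.5→2.5]: (17.09+18.14)/2 × 2 = 35.23
  [2.5→6.5]: (18.14+6.49)/2 × 4 = 49.26
  [6.5→8]: (6.49+4.38)/2 × 1.5 = 8.1525
  [8→12]: (4.38+1.54)/2 × 4 = 11.84
  Sum = 108.755 mg/L·hr
intranasal spray tail: 1.54/0.262 = 5.878; AUC_ev,0→∞ = 108.755 + 5.878 = 114.633 mg/L·hr
F = (AUC_ev/D_ev)/(AUC_iv/D_iv) = (114.633/25)/(97.841/10) = 4.58532/9.7841 = 0.4687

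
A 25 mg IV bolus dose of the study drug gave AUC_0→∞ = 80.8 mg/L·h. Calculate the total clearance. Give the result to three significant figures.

CL = Dose_iv / AUC_0→∞
   = 25 / 80.8 = 0.309406 L/h

CL = 0.309 L/h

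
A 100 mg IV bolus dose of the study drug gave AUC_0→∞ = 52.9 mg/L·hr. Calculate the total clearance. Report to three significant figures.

CL = 1.89 L/hr

CL = Dose_iv / AUC_0→∞
   = 100 / 52.9 = 1.89036 L/hr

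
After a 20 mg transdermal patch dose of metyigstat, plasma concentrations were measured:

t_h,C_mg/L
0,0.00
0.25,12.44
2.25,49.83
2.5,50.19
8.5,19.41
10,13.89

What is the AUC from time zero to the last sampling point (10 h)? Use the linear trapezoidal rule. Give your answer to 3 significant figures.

AUC = 310 mg/L·h

Trapezoidal AUC_0→10:
  [0→0.25]: (0.00+12.44)/2 × 0.25 = 1.555
  [0.25→2.25]: (12.44+49.83)/2 × 2 = 62.27
  [2.25→2.5]: (49.83+50.19)/2 × 0.25 = 12.5025
  [2.5→8.5]: (50.19+19.41)/2 × 6 = 208.8
  [8.5→10]: (19.41+13.89)/2 × 1.5 = 24.975
  Sum = 310.1025 mg/L·h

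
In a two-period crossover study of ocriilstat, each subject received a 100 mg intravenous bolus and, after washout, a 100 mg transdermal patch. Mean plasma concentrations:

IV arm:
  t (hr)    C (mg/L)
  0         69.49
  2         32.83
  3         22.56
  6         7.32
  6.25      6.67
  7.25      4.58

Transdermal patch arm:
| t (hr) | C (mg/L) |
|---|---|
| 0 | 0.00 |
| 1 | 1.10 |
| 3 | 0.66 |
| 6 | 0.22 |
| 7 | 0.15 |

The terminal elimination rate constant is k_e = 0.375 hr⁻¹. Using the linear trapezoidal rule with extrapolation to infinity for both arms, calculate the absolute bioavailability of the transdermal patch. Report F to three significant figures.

F = 0.0217

Trapezoidal AUC_0→7.25 (IV):
  [0→2]: (69.49+32.83)/2 × 2 = 102.32
  [2→3]: (32.83+22.56)/2 × 1 = 27.695
  [3→6]: (22.56+7.32)/2 × 3 = 44.82
  [6→6.25]: (7.32+6.67)/2 × 0.25 = 1.74875
  [6.25→7.25]: (6.67+4.58)/2 × 1 = 5.625
  Sum = 182.20875 mg/L·hr
IV tail: 4.58/0.375 = 12.213; AUC_iv,0→∞ = 182.20875 + 12.213 = 194.42175 mg/L·hr
Trapezoidal AUC_0→7 (transdermal patch):
  [0→1]: (0.00+1.10)/2 × 1 = 0.55
  [1→3]: (1.10+0.66)/2 × 2 = 1.76
  [3→6]: (0.66+0.22)/2 × 3 = 1.32
  [6→7]: (0.22+0.15)/2 × 1 = 0.185
  Sum = 3.815 mg/L·hr
transdermal patch tail: 0.15/0.375 = 0.400; AUC_ev,0→∞ = 3.815 + 0.400 = 4.215 mg/L·hr
F = (AUC_ev/D_ev)/(AUC_iv/D_iv) = (4.215/100)/(194.42175/100) = 0.04215/1.9442175 = 0.0217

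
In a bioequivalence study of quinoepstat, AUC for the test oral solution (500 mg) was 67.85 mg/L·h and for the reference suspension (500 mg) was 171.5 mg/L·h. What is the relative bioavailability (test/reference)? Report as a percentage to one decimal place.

F_rel = 39.6%

F_rel = (AUC_test/D_test) / (AUC_ref/D_ref)
      = (67.85/500) / (171.5/500)
      = 0.1357 / 0.343 = 0.3956 = 39.56%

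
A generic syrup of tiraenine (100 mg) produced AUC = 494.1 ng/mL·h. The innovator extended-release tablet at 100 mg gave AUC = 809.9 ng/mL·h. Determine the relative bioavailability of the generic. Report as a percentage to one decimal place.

F_rel = (AUC_test/D_test) / (AUC_ref/D_ref)
      = (494.1/100) / (809.9/100)
      = 4.941 / 8.099 = 0.6101 = 61.01%

F_rel = 61.0%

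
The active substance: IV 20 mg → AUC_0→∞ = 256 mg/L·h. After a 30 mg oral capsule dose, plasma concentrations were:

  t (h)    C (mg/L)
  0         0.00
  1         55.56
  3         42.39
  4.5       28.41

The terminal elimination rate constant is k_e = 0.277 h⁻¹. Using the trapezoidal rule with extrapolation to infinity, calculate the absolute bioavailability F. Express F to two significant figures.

Trapezoidal AUC_0→4.5 (oral capsule):
  [0→1]: (0.00+55.56)/2 × 1 = 27.78
  [1→3]: (55.56+42.39)/2 × 2 = 97.95
  [3→4.5]: (42.39+28.41)/2 × 1.5 = 53.1
  Sum = 178.83 mg/L·h
Tail: C_last/k_e = 28.41/0.277 = 102.563
AUC_0→∞ (oral capsule) = 178.83 + 102.563 = 281.393 mg/L·h
F = (AUC_ev/D_ev)/(AUC_iv/D_iv) = (281.393/30)/(256/20) = 9.37977/12.8 = 0.7328

F = 0.73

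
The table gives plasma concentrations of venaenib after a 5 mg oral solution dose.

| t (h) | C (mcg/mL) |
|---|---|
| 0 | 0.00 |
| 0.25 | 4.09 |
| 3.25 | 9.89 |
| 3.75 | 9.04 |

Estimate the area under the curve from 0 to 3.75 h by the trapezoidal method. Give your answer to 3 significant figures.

Trapezoidal AUC_0→3.75:
  [0→0.25]: (0.00+4.09)/2 × 0.25 = 0.51125
  [0.25→3.25]: (4.09+9.89)/2 × 3 = 20.97
  [3.25→3.75]: (9.89+9.04)/2 × 0.5 = 4.7325
  Sum = 26.21375 mcg/mL·h

AUC = 26.2 mcg/mL·h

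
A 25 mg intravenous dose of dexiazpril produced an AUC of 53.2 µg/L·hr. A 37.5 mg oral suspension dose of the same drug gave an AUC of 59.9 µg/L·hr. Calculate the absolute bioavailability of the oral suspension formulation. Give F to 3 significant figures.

F = 0.751

F = (AUC_ev / D_ev) / (AUC_iv / D_iv)
  = (59.9/37.5) / (53.2/25)
  = 1.59733 / 2.128 = 0.7506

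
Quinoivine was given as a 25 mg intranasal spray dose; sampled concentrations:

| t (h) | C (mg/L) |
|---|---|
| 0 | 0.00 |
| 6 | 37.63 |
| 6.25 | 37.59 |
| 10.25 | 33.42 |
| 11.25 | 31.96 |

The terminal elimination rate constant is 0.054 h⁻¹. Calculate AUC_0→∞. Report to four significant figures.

Trapezoidal AUC_0→11.25:
  [0→6]: (0.00+37.63)/2 × 6 = 112.89
  [6→6.25]: (37.63+37.59)/2 × 0.25 = 9.4025
  [6.25→10.25]: (37.59+33.42)/2 × 4 = 142.02
  [10.25→11.25]: (33.42+31.96)/2 × 1 = 32.69
  Sum = 297.0025 mg/L·h
Extrapolated tail: C_last / k_e = 31.96 / 0.054 = 591.852
AUC_0→∞ = 297.0025 + 591.852 = 888.8545 mg/L·h

AUC = 888.9 mg/L·h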